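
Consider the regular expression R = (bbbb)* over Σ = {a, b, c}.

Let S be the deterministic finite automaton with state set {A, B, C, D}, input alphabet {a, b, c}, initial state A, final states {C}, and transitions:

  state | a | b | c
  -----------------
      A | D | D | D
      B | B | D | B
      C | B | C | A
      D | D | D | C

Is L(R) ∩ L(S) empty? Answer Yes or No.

Yes

Converting the expression R to a DFA (subset construction, then merging equivalent states) gives the minimal DFA with states {r0, r1, r2, r3, r4}, start state r0, accepting states {r0} and transitions r0: a→r1, b→r2, c→r1; r1: a→r1, b→r1, c→r1; r2: a→r1, b→r3, c→r1; r3: a→r1, b→r4, c→r1; r4: a→r1, b→r0, c→r1.
Exploring the product automaton R × S from the start pair (r0, A), following both machines on each input symbol, reaches 9 state pairs: (r0, A), (r1, D), (r2, D), (r1, C), (r3, D), (r1, B), (r1, A), (r4, D), (r0, D).
R accepts in {r0} and S accepts in {C}; no reachable pair has both components accepting, so no string drives both machines to acceptance simultaneously and L(R) ∩ L(S) = ∅.
So no string is accepted by both, and the intersection is empty.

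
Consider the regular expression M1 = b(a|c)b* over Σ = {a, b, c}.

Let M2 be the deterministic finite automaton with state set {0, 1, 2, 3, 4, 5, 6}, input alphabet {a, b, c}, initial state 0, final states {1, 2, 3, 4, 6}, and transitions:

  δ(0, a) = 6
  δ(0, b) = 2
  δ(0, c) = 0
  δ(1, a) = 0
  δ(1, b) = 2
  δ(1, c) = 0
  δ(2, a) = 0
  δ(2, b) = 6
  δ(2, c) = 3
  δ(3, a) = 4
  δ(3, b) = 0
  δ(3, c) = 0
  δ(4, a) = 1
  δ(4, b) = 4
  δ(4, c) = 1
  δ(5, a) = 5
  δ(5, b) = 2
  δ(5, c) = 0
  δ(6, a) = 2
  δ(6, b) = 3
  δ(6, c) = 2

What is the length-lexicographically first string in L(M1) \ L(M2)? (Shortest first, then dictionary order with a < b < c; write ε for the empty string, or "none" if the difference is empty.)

ba

The string ba is accepted by M1 but not by M2.
No shorter string lies in the difference, and ba is the lexicographically first length-2 string in L(M1) \ L(M2).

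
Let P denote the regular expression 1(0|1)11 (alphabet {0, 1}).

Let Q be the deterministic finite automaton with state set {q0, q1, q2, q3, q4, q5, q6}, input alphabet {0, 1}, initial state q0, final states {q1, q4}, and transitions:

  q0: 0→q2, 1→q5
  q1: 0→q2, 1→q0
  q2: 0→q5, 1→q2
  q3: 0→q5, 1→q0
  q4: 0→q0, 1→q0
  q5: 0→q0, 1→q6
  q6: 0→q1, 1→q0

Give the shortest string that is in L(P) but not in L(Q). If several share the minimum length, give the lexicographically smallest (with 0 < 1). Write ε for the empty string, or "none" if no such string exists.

The string 1011 is accepted by P but not by Q.
No shorter string lies in the difference, and 1011 is the lexicographically first length-4 string in L(P) \ L(Q).

1011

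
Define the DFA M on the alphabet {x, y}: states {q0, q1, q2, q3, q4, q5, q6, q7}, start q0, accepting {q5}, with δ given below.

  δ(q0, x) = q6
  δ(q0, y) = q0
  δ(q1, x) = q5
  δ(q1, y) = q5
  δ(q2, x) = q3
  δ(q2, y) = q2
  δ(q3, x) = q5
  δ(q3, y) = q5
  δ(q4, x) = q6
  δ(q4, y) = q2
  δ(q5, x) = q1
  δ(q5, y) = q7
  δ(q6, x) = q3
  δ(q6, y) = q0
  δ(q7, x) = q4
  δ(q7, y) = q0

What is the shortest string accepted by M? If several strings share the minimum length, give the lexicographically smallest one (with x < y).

A breadth-first search from q0 reaches an accepting state first via the path q0 → q6 → q3 → q5 on input xxx.
No string of length < 3 is accepted (BFS exhausts all shorter strings without reaching an accepting state), and xxx is the lexicographically least accepting string of length 3.

xxx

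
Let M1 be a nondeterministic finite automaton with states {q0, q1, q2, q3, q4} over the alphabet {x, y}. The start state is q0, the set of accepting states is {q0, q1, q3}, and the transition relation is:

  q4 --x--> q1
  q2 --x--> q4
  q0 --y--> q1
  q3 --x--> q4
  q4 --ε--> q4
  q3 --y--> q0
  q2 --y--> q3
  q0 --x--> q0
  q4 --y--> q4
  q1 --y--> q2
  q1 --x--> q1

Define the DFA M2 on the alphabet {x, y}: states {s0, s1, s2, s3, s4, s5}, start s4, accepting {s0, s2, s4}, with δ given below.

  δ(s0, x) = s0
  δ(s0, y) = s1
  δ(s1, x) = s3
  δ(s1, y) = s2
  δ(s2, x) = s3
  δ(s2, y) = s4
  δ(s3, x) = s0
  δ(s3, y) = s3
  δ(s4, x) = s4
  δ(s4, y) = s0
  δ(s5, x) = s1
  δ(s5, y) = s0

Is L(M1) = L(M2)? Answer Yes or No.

Exploring the product automaton M1 × M2 from the start pair (q0, s4), following both machines on each input symbol, reaches 5 state pairs: (q0, s4), (q1, s0), (q2, s1), (q4, s3), (q3, s2).
M1 accepts in {q0, q1, q3} and M2 accepts in {s0, s2, s4}. In every reachable pair the two components are either both accepting — (q0, s4), (q1, s0), (q3, s2) — or both non-accepting, so no string is accepted by exactly one of the machines: L(M1) \ L(M2) and L(M2) \ L(M1) are both empty.
Hence every string is accepted by M1 iff it is accepted by M2, and the two languages coincide.

Yes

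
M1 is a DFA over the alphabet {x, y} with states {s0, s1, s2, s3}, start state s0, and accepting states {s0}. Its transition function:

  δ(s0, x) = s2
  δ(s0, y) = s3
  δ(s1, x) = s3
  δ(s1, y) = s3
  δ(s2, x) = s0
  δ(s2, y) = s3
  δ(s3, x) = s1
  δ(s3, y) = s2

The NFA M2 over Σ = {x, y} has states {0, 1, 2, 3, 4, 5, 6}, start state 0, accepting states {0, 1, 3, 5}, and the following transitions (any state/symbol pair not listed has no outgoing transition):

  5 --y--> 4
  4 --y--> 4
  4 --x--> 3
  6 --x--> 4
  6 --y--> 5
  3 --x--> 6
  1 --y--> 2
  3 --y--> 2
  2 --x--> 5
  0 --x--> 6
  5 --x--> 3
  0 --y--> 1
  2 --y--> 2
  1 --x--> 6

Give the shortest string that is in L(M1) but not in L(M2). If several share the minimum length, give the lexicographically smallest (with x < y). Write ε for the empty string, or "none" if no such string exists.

xx

The string xx is accepted by M1 but not by M2.
No shorter string lies in the difference, and xx is the lexicographically first length-2 string in L(M1) \ L(M2).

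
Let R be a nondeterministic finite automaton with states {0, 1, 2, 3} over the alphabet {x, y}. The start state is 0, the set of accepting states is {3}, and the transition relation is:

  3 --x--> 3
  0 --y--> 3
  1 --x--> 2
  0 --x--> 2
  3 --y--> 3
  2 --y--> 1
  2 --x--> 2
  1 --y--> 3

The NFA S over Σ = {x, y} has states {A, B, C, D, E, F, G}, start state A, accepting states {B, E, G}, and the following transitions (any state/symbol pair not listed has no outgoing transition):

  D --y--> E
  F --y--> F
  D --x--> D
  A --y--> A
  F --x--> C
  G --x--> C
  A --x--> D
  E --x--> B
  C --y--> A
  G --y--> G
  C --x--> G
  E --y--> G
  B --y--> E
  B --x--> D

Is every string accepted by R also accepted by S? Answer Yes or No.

The string y is in L(R) but not in L(S).
So L(R) ⊄ L(S).

No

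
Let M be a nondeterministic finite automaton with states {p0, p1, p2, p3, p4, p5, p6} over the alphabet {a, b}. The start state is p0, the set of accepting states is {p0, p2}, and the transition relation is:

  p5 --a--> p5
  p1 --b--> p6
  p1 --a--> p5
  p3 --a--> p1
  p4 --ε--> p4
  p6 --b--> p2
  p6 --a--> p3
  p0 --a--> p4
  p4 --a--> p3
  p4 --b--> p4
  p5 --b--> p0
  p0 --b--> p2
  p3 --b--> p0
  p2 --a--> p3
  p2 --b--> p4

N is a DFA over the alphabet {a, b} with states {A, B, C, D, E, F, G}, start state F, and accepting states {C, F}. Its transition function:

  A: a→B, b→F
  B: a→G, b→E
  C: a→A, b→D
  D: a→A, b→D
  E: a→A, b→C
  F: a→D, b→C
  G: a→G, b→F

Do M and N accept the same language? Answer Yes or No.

Yes

Exploring the product automaton M × N from the start pair (p0, F), following both machines on each input symbol, reaches 7 state pairs: (p0, F), (p4, D), (p2, C), (p3, A), (p1, B), (p5, G), (p6, E).
M accepts in {p0, p2} and N accepts in {C, F}. In every reachable pair the two components are either both accepting — (p0, F), (p2, C) — or both non-accepting, so no string is accepted by exactly one of the machines: L(M) \ L(N) and L(N) \ L(M) are both empty.
Hence every string is accepted by M iff it is accepted by N, and the two languages coincide.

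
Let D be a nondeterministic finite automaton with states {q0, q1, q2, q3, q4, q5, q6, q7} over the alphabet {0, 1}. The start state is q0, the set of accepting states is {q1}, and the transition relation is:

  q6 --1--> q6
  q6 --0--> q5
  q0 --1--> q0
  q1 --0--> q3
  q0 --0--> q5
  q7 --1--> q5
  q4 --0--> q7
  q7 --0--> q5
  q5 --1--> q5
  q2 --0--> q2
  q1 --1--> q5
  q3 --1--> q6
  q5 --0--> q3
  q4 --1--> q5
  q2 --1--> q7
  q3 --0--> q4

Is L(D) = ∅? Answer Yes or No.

Yes

The states reachable from the start state are {q0, q3, q4, q5, q6, q7}.
None of the accepting states {q1} is reachable, so no string is accepted and L(D) = ∅.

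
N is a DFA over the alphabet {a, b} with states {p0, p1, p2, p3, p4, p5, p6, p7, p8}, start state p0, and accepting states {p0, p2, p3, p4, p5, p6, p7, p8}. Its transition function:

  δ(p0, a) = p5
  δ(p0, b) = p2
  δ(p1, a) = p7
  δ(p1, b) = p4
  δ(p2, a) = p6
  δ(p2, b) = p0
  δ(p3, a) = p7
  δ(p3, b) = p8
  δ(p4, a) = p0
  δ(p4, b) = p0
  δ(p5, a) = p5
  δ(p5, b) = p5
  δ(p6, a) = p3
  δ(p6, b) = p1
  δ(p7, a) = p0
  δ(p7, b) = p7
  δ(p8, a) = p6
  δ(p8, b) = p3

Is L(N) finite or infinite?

infinite

State p0 is reachable from the start and can reach an accepting state, and it lies on the cycle p0 → p2 → p0.
Traversing that cycle any number of times yields accepted strings of unbounded length, so the language is infinite.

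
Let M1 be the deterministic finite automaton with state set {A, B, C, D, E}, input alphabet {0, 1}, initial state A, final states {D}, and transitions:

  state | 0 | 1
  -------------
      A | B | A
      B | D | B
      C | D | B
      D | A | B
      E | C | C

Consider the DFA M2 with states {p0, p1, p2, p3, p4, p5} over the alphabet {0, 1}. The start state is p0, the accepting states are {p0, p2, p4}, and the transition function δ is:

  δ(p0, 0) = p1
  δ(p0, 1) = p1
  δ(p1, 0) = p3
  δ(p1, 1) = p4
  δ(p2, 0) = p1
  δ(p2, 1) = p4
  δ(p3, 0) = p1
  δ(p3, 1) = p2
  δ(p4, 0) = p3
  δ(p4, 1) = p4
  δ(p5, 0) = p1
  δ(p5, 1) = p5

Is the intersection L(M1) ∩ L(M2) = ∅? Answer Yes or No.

Yes

Exploring the product automaton M1 × M2 from the start pair (A, p0), following both machines on each input symbol, reaches 11 state pairs: (A, p0), (B, p1), (A, p1), (D, p3), (B, p4), (B, p3), (A, p4), (B, p2), (D, p1), (A, p3), (A, p2).
M1 accepts in {D} and M2 accepts in {p0, p2, p4}; no reachable pair has both components accepting, so no string drives both machines to acceptance simultaneously and L(M1) ∩ L(M2) = ∅.
So no string is accepted by both, and the intersection is empty.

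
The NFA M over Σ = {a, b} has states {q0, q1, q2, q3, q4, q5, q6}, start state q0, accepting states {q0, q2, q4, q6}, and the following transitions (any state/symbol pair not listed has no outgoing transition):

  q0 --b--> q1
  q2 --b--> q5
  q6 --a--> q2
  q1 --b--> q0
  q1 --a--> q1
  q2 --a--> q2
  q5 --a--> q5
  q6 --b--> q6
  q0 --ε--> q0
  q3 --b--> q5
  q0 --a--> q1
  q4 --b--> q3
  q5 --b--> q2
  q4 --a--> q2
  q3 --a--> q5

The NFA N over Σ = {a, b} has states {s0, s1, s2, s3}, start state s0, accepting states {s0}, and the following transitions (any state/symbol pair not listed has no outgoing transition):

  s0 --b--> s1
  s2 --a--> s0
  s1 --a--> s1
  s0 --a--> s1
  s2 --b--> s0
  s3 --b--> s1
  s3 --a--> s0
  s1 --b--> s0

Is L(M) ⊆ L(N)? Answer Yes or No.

Yes

Exploring the product automaton M × N from the start pair (q0, s0), following both machines on each input symbol, reaches 2 state pairs: (q0, s0), (q1, s1).
M accepts in {q0, q2, q4, q6} and N accepts in {s0}. The reachable pairs whose M-component is accepting are (q0, s0); in each of them the N-component is accepting too, so the product for L(M) \ L(N) (M-component accepting, N-component rejecting) has no reachable accepting pair and the difference is empty.
Hence every string in L(M) is also in L(N).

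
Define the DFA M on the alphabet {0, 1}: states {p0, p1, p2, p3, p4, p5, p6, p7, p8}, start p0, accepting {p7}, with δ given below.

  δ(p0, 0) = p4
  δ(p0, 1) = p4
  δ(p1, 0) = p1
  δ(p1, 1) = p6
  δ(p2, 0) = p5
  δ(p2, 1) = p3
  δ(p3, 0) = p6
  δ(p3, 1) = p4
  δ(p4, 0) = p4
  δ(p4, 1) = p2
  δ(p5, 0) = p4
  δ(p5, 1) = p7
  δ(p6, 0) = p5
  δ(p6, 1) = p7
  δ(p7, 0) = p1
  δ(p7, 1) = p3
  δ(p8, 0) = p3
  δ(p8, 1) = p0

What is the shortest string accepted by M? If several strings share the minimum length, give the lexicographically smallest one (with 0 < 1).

A breadth-first search from p0 reaches an accepting state first via the path p0 → p4 → p2 → p5 → p7 on input 0101.
No string of length < 4 is accepted (BFS exhausts all shorter strings without reaching an accepting state), and 0101 is the lexicographically least accepting string of length 4.

0101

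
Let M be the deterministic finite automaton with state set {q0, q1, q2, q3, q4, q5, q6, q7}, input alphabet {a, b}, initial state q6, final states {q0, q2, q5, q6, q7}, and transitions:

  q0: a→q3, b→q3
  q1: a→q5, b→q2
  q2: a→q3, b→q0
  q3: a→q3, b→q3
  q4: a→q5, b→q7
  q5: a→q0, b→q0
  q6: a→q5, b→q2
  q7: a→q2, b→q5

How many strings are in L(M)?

The useful subgraph on states {q0, q2, q5, q6} is acyclic, so L(M) is finite; the longest accepting path visits 3 useful states, giving maximum string length 2.
Counting accepting paths from q6 by length: 1 of length 0, 2 of length 1, 3 of length 2. Total 6.

6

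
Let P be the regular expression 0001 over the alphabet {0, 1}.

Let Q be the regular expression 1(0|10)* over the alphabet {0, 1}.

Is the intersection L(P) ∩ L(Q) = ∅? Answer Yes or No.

Converting the expression P to a DFA (subset construction, then merging equivalent states) gives the minimal DFA with states {p0, p1, p2, p3, p4, p5}, start state p0, accepting states {p5} and transitions p0: 0→p1, 1→p2; p1: 0→p3, 1→p2; p2: 0→p2, 1→p2; p3: 0→p4, 1→p2; p4: 0→p2, 1→p5; p5: 0→p2, 1→p2.
Converting the expression Q to a DFA (subset construction, then merging equivalent states) gives the minimal DFA with states {q0, q1, q2, q3}, start state q0, accepting states {q2} and transitions q0: 0→q1, 1→q2; q1: 0→q1, 1→q1; q2: 0→q2, 1→q3; q3: 0→q2, 1→q1.
Exploring the product automaton P × Q from the start pair (p0, q0), following both machines on each input symbol, reaches 8 state pairs: (p0, q0), (p1, q1), (p2, q2), (p3, q1), (p2, q1), (p2, q3), (p4, q1), (p5, q1).
P accepts in {p5} and Q accepts in {q2}; no reachable pair has both components accepting, so no string drives both machines to acceptance simultaneously and L(P) ∩ L(Q) = ∅.
So no string is accepted by both, and the intersection is empty.

Yes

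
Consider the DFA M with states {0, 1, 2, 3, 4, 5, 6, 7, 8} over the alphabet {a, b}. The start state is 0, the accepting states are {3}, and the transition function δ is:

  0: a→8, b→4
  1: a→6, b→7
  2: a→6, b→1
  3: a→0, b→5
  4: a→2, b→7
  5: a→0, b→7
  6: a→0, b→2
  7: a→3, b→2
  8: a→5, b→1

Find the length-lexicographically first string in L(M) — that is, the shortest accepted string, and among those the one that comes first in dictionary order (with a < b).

A breadth-first search from 0 reaches an accepting state first via the path 0 → 4 → 7 → 3 on input bba.
No string of length < 3 is accepted (BFS exhausts all shorter strings without reaching an accepting state), and bba is the lexicographically least accepting string of length 3.

bba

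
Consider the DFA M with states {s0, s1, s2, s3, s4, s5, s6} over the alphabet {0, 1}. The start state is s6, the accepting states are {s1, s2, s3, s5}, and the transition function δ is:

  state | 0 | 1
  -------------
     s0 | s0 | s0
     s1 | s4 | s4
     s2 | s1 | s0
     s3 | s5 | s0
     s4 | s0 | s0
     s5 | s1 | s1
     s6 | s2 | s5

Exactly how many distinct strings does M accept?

The useful subgraph on states {s1, s2, s5, s6} is acyclic, so L(M) is finite; the longest accepting path visits 3 useful states, giving maximum string length 2.
Counting accepting paths from s6 by length: 2 of length 1, 3 of length 2. Total 5.

5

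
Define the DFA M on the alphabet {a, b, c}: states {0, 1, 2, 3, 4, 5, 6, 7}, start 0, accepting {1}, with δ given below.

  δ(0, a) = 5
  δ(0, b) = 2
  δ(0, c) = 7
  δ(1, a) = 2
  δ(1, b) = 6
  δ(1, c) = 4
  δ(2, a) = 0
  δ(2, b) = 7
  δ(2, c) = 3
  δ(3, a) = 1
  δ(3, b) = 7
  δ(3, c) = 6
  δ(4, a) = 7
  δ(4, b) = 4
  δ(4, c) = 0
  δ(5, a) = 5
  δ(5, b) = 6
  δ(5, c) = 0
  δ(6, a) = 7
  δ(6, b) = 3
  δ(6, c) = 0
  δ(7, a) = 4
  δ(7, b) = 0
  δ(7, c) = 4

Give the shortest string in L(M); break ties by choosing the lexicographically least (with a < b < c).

bca

A breadth-first search from 0 reaches an accepting state first via the path 0 → 2 → 3 → 1 on input bca.
No string of length < 3 is accepted (BFS exhausts all shorter strings without reaching an accepting state), and bca is the lexicographically least accepting string of length 3.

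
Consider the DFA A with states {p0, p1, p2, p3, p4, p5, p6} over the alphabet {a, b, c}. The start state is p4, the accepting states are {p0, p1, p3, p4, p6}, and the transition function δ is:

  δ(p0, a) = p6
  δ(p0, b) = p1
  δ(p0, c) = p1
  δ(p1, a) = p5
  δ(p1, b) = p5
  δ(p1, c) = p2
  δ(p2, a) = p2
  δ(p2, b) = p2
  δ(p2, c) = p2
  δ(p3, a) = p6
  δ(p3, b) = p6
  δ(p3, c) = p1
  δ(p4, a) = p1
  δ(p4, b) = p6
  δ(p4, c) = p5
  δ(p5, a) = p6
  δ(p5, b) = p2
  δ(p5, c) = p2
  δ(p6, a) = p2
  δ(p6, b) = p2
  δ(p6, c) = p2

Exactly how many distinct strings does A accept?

6

The useful subgraph on states {p1, p4, p5, p6} is acyclic, so L(A) is finite; the longest accepting path visits 4 useful states, giving maximum string length 3.
Counting accepting paths from p4 by length: 1 of length 0, 2 of length 1, 1 of length 2, 2 of length 3. Total 6.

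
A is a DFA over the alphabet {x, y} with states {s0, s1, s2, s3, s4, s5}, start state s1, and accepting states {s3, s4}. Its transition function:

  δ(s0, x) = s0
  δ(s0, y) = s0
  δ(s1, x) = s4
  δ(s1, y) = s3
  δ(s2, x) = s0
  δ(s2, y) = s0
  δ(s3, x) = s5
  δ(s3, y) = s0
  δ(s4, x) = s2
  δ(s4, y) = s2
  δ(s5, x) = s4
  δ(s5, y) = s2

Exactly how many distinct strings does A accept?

3

The useful subgraph on states {s1, s3, s4, s5} is acyclic, so L(A) is finite; the longest accepting path visits 4 useful states, giving maximum string length 3.
Counting accepting paths from s1 by length: 2 of length 1, 1 of length 3. Total 3.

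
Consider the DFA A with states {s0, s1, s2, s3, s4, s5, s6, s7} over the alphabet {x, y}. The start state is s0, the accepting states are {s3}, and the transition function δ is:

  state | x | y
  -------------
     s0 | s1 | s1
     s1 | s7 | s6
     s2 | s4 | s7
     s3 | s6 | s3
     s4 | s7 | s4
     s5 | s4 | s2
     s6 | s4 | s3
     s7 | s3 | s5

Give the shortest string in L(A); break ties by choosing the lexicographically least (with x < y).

xxx

A breadth-first search from s0 reaches an accepting state first via the path s0 → s1 → s7 → s3 on input xxx.
No string of length < 3 is accepted (BFS exhausts all shorter strings without reaching an accepting state), and xxx is the lexicographically least accepting string of length 3.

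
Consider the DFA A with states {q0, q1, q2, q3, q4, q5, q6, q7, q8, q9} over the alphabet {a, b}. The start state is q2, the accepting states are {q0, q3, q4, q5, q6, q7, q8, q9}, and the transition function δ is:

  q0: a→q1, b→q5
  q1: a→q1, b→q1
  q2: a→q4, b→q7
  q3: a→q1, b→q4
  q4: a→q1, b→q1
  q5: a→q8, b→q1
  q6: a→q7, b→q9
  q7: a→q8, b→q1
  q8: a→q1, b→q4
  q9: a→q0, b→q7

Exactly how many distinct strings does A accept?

4

The useful subgraph on states {q2, q4, q7, q8} is acyclic, so L(A) is finite; the longest accepting path visits 4 useful states, giving maximum string length 3.
Counting accepting paths from q2 by length: 2 of length 1, 1 of length 2, 1 of length 3. Total 4.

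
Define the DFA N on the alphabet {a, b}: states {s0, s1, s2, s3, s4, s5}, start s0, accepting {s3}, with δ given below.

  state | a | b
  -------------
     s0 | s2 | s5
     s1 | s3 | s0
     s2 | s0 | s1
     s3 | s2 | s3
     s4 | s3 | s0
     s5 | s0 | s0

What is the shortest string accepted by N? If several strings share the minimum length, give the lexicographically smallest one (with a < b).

A breadth-first search from s0 reaches an accepting state first via the path s0 → s2 → s1 → s3 on input aba.
No string of length < 3 is accepted (BFS exhausts all shorter strings without reaching an accepting state), and aba is the lexicographically least accepting string of length 3.

aba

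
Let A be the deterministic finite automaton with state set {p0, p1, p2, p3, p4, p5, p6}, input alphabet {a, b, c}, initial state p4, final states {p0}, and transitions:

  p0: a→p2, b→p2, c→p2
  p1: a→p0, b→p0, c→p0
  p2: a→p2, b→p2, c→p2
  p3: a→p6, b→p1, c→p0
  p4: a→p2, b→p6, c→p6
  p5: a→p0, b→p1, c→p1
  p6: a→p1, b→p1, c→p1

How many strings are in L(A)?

The useful subgraph on states {p0, p1, p4, p6} is acyclic, so L(A) is finite; the longest accepting path visits 4 useful states, giving maximum string length 3.
Counting accepting paths from p4 by length: 18 of length 3. Total 18.

18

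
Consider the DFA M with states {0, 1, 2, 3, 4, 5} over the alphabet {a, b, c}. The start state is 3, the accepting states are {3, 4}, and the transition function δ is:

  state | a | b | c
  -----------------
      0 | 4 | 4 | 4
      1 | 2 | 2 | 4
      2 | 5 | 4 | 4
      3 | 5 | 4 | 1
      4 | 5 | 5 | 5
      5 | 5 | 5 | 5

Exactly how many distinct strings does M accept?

The useful subgraph on states {1, 2, 3, 4} is acyclic, so L(M) is finite; the longest accepting path visits 4 useful states, giving maximum string length 3.
Counting accepting paths from 3 by length: 1 of length 0, 1 of length 1, 1 of length 2, 4 of length 3. Total 7.

7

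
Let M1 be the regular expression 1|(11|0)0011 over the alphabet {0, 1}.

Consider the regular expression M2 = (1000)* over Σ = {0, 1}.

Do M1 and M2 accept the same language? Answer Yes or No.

The string 1 is accepted by M1 but rejected by M2.
So L(M1) ≠ L(M2).

No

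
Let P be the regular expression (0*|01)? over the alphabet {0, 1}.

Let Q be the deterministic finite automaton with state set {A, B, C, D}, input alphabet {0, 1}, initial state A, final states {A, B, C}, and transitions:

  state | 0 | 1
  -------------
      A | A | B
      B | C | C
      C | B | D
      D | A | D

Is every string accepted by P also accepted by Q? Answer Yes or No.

Yes

Converting the expression P to a DFA (subset construction, then merging equivalent states) gives the minimal DFA with states {p0, p1, p2, p3, p4}, start state p0, accepting states {p0, p1, p3, p4} and transitions p0: 0→p1, 1→p2; p1: 0→p3, 1→p4; p2: 0→p2, 1→p2; p3: 0→p3, 1→p2; p4: 0→p2, 1→p2.
Exploring the product automaton P × Q from the start pair (p0, A), following both machines on each input symbol, reaches 8 state pairs: (p0, A), (p1, A), (p2, B), (p3, A), (p4, B), (p2, C), (p2, D), (p2, A).
P accepts in {p0, p1, p3, p4} and Q accepts in {A, B, C}. The reachable pairs whose P-component is accepting are (p0, A), (p1, A), (p3, A), (p4, B); in each of them the Q-component is accepting too, so the product for L(P) \ L(Q) (P-component accepting, Q-component rejecting) has no reachable accepting pair and the difference is empty.
Hence every string in L(P) is also in L(Q).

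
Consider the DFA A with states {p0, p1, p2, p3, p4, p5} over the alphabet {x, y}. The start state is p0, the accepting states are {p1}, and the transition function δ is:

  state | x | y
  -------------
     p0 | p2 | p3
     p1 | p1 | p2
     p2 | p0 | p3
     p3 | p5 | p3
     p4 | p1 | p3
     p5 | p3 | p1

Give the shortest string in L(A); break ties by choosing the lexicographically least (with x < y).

yxy

A breadth-first search from p0 reaches an accepting state first via the path p0 → p3 → p5 → p1 on input yxy.
No string of length < 3 is accepted (BFS exhausts all shorter strings without reaching an accepting state), and yxy is the lexicographically least accepting string of length 3.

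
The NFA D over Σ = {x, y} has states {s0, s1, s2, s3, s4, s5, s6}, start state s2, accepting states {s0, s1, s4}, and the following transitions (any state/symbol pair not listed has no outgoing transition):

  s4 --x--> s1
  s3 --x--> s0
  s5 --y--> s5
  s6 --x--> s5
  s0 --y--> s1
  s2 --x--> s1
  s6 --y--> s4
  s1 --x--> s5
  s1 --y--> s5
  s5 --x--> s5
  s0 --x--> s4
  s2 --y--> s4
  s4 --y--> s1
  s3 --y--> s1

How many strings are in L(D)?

The useful subgraph on states {s1, s2, s4} is acyclic, so L(D) is finite; the longest accepting path visits 3 useful states, giving maximum string length 2.
Counting accepting paths from s2 by length: 2 of length 1, 2 of length 2. Total 4.

4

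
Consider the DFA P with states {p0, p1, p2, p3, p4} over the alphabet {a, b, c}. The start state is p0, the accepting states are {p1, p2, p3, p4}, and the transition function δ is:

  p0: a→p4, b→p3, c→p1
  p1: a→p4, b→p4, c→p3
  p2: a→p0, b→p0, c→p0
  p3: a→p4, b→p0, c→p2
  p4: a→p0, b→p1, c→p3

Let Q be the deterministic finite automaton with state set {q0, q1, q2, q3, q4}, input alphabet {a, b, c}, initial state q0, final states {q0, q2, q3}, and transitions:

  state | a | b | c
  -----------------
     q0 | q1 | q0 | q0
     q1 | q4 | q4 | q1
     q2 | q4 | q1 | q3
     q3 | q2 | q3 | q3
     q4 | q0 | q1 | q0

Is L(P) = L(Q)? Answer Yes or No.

The string a is accepted by P but rejected by Q.
So L(P) ≠ L(Q).

No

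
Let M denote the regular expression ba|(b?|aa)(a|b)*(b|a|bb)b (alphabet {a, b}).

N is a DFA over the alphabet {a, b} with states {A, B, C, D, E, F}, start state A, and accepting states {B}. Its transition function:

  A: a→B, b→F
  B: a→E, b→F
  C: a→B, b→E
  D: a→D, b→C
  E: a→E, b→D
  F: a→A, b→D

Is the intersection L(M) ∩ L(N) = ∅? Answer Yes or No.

Converting the expression M to a DFA (subset construction, then merging equivalent states) gives the minimal DFA with states {m0, m1, m2, m3}, start state m0, accepting states {m3} and transitions m0: a→m1, b→m2; m1: a→m1, b→m3; m2: a→m3, b→m3; m3: a→m1, b→m3.
Exploring the product automaton M × N from the start pair (m0, A), following both machines on each input symbol, reaches 11 state pairs: (m0, A), (m1, B), (m2, F), (m1, E), (m3, F), (m3, A), (m3, D), (m1, A), (m1, D), (m3, C), (m3, E).
M accepts in {m3} and N accepts in {B}; no reachable pair has both components accepting, so no string drives both machines to acceptance simultaneously and L(M) ∩ L(N) = ∅.
So no string is accepted by both, and the intersection is empty.

Yes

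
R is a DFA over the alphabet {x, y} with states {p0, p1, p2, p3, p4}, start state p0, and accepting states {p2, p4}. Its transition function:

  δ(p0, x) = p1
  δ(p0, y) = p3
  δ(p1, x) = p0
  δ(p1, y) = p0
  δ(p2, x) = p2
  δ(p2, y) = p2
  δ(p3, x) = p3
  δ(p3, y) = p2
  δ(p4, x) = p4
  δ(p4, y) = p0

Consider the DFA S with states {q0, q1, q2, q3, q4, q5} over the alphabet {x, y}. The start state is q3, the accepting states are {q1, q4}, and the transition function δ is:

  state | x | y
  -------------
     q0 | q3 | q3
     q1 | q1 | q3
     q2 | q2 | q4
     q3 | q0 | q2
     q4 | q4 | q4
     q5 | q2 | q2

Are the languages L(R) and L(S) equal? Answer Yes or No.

Exploring the product automaton R × S from the start pair (p0, q3), following both machines on each input symbol, reaches 4 state pairs: (p0, q3), (p1, q0), (p3, q2), (p2, q4).
R accepts in {p2, p4} and S accepts in {q1, q4}. In every reachable pair the two components are either both accepting — (p2, q4) — or both non-accepting, so no string is accepted by exactly one of the machines: L(R) \ L(S) and L(S) \ L(R) are both empty.
Hence every string is accepted by R iff it is accepted by S, and the two languages coincide.

Yes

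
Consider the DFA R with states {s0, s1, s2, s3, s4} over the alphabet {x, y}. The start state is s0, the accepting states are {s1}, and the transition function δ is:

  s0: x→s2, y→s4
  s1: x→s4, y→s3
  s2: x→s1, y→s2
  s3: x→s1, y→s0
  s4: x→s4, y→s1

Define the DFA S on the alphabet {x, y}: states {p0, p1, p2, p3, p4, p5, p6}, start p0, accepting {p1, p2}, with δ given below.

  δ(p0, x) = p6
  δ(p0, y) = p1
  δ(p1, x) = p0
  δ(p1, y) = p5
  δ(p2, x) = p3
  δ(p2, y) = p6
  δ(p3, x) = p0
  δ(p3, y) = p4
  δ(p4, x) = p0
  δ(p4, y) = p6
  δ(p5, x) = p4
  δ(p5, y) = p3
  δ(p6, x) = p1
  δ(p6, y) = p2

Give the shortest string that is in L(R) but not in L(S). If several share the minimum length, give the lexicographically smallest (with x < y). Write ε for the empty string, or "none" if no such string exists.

yy

The string yy is accepted by R but not by S.
No shorter string lies in the difference, and yy is the lexicographically first length-2 string in L(R) \ L(S).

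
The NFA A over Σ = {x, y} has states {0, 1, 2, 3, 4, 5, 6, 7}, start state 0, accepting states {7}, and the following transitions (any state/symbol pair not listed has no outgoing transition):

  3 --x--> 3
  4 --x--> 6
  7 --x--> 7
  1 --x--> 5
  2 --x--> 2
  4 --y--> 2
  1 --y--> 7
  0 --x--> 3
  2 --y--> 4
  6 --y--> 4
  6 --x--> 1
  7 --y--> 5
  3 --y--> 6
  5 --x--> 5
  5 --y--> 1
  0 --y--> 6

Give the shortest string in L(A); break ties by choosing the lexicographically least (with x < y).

A breadth-first search from 0 reaches an accepting state first via the path 0 → 6 → 1 → 7 on input yxy.
No string of length < 3 is accepted (BFS exhausts all shorter strings without reaching an accepting state), and yxy is the lexicographically least accepting string of length 3.

yxy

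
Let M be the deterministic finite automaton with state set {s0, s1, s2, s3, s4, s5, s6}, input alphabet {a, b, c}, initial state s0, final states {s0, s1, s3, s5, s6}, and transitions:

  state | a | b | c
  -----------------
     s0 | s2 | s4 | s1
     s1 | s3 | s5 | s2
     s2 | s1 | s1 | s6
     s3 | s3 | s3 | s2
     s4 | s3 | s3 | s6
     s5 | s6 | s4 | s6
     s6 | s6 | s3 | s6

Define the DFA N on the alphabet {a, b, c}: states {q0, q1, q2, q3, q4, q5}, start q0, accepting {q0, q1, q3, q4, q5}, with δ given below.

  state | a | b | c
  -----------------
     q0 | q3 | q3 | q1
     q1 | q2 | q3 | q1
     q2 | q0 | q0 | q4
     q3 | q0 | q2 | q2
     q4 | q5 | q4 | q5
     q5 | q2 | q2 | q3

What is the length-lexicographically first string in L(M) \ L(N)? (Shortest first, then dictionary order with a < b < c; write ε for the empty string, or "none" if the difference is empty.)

ab

The string ab is accepted by M but not by N.
No shorter string lies in the difference, and ab is the lexicographically first length-2 string in L(M) \ L(N).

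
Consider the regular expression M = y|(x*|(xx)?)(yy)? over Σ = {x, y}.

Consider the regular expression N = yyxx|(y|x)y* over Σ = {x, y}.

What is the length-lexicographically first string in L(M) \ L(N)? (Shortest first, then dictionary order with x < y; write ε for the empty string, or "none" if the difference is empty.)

ε

The empty string ε is accepted by M but not by N.
Since ε is the unique shortest string, it is the required witness.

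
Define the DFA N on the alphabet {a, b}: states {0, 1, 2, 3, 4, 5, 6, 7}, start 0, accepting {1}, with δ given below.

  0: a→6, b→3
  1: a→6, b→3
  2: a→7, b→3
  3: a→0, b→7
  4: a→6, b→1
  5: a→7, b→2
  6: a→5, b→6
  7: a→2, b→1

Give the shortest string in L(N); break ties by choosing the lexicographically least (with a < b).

bbb

A breadth-first search from 0 reaches an accepting state first via the path 0 → 3 → 7 → 1 on input bbb.
No string of length < 3 is accepted (BFS exhausts all shorter strings without reaching an accepting state), and bbb is the lexicographically least accepting string of length 3.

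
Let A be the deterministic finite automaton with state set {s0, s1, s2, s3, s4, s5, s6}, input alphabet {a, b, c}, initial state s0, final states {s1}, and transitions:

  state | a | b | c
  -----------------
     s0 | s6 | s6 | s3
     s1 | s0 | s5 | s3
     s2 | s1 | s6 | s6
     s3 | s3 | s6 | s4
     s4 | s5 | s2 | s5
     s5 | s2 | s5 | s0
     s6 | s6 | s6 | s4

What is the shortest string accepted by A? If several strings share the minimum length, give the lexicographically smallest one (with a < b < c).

acba

A breadth-first search from s0 reaches an accepting state first via the path s0 → s6 → s4 → s2 → s1 on input acba.
No string of length < 4 is accepted (BFS exhausts all shorter strings without reaching an accepting state), and acba is the lexicographically least accepting string of length 4.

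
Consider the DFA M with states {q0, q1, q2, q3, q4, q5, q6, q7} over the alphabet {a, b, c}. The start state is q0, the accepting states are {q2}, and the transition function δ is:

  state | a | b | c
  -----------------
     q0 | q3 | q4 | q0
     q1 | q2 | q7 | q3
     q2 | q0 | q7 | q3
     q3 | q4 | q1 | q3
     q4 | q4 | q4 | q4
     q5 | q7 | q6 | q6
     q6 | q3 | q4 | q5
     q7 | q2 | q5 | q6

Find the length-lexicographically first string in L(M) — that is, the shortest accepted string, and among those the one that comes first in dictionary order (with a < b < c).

aba

A breadth-first search from q0 reaches an accepting state first via the path q0 → q3 → q1 → q2 on input aba.
No string of length < 3 is accepted (BFS exhausts all shorter strings without reaching an accepting state), and aba is the lexicographically least accepting string of length 3.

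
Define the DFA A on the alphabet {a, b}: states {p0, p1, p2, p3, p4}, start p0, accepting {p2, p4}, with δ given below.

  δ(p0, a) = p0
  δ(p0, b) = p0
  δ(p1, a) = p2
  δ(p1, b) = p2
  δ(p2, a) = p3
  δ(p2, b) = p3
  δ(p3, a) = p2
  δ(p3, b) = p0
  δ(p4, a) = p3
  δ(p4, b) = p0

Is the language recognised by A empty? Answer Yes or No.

The states reachable from the start state are {p0}.
None of the accepting states {p2, p4} is reachable, so no string is accepted and L(A) = ∅.

Yes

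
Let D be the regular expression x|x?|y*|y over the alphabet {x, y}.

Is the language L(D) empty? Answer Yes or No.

No

The empty string ε matches the expression, so it belongs to L(D).
Since L(D) contains at least one string, it is not empty.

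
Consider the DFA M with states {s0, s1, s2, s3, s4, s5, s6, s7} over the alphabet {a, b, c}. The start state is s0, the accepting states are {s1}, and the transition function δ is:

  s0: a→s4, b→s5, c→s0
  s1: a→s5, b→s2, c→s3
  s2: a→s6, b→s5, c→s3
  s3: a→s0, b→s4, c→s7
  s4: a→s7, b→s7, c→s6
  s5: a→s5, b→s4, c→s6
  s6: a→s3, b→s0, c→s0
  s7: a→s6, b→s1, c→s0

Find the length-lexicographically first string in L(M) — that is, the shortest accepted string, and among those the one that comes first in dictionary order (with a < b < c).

aab

A breadth-first search from s0 reaches an accepting state first via the path s0 → s4 → s7 → s1 on input aab.
No string of length < 3 is accepted (BFS exhausts all shorter strings without reaching an accepting state), and aab is the lexicographically least accepting string of length 3.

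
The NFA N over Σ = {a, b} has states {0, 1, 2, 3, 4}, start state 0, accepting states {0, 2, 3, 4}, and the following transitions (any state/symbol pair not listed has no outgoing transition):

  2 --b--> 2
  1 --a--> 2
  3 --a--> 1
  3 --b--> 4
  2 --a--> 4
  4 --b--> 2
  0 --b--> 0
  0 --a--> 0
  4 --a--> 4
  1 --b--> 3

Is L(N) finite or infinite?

infinite

State 0 is reachable from the start and can reach an accepting state, and it lies on the cycle 0 → 0.
Traversing that cycle any number of times yields accepted strings of unbounded length, so the language is infinite.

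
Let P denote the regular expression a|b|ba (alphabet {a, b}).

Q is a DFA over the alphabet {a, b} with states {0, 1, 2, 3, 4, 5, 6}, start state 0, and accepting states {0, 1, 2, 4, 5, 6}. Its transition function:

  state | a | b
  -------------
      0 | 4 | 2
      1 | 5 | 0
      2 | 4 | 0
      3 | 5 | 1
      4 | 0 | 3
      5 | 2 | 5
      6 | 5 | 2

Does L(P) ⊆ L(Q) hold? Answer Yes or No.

Yes

Converting the expression P to a DFA (subset construction, then merging equivalent states) gives the minimal DFA with states {p0, p1, p2, p3}, start state p0, accepting states {p1, p2} and transitions p0: a→p1, b→p2; p1: a→p3, b→p3; p2: a→p1, b→p3; p3: a→p3, b→p3.
Exploring the product automaton P × Q from the start pair (p0, 0), following both machines on each input symbol, reaches 9 state pairs: (p0, 0), (p1, 4), (p2, 2), (p3, 0), (p3, 3), (p3, 4), (p3, 2), (p3, 5), (p3, 1).
P accepts in {p1, p2} and Q accepts in {0, 1, 2, 4, 5, 6}. The reachable pairs whose P-component is accepting are (p1, 4), (p2, 2); in each of them the Q-component is accepting too, so the product for L(P) \ L(Q) (P-component accepting, Q-component rejecting) has no reachable accepting pair and the difference is empty.
Hence every string in L(P) is also in L(Q).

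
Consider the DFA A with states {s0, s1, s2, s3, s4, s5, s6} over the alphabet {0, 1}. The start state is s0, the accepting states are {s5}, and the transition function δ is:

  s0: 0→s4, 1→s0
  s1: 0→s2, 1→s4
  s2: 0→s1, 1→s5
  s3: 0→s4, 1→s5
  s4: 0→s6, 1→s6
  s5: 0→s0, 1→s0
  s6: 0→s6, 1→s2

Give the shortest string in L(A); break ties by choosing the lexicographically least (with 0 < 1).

A breadth-first search from s0 reaches an accepting state first via the path s0 → s4 → s6 → s2 → s5 on input 0011.
No string of length < 4 is accepted (BFS exhausts all shorter strings without reaching an accepting state), and 0011 is the lexicographically least accepting string of length 4.

0011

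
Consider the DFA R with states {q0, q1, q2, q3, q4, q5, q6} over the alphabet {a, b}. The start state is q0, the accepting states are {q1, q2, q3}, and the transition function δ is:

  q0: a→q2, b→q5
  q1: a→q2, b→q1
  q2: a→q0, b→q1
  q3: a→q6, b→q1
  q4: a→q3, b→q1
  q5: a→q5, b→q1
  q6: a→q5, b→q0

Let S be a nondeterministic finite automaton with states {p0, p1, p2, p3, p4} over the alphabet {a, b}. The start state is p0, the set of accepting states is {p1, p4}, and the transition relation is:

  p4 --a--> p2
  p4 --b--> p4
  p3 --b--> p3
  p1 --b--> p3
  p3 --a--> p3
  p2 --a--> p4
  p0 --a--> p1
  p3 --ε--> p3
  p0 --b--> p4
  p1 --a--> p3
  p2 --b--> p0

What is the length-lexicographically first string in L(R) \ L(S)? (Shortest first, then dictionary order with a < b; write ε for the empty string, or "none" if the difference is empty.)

ab

The string ab is accepted by R but not by S.
No shorter string lies in the difference, and ab is the lexicographically first length-2 string in L(R) \ L(S).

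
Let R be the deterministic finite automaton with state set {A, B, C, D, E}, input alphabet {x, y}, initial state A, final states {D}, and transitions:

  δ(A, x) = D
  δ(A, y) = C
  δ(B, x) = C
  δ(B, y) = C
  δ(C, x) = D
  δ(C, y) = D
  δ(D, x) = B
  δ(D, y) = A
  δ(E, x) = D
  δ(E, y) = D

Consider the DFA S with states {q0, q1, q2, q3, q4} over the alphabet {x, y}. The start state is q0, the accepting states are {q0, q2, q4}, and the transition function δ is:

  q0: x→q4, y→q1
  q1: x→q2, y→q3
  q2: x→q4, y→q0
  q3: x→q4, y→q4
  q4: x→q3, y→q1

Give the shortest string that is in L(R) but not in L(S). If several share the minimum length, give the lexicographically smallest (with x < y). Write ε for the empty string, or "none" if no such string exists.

yy

The string yy is accepted by R but not by S.
No shorter string lies in the difference, and yy is the lexicographically first length-2 string in L(R) \ L(S).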